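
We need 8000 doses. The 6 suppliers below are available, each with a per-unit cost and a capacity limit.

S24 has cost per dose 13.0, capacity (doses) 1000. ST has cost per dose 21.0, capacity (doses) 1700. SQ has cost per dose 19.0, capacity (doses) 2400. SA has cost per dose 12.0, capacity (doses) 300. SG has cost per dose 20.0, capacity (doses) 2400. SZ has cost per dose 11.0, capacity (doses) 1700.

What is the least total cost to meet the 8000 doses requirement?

Cheapest first:
SZ at 11.0: take all 1700 doses → 6300 still needed.
SA at 12.0: take all 300 doses → 6000 still needed.
S24 (13.0): use full 1000 → 5000 doses to go.
SQ at 19.0: take all 2400 doses → 2600 still needed.
Take 2400 from SG at 20.0 → need 200 more.
ST at 21.0: take 200 of its 1700 → requirement met.
Cost = 1700×11.0 + 300×12.0 + 1000×13.0 + 2400×19.0 + 2400×20.0 + 200×21.0 = 133100.

133100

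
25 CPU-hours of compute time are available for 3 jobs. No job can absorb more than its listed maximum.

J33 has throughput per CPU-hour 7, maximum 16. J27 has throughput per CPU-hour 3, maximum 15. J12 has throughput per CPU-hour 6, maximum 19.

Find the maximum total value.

166

Highest throughput per CPU-hour first: J33 7 > J12 6 > J27 3.
J33 takes 16 to reach its cap of 16 ; 9 left.
J12 has room for 19 but only 9 remain, so it gets 9.
Total = 7×16 + 6×9 = 166.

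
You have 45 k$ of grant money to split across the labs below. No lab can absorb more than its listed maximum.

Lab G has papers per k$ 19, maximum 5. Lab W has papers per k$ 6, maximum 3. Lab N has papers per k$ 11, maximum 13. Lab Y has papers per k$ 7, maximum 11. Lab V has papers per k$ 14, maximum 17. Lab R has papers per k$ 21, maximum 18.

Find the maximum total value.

766

Order the labs by papers per k$: Lab R 21 > Lab G 19 > Lab V 14 > Lab N 11 > Lab Y 7 > Lab W 6.
Lab R takes 18 to reach its cap of 18 → 27 left.
Lab G takes 5 to reach its cap of 5 → 22 left.
Lab V takes 17 to reach its cap of 17 → 5 left.
Only 5 left; Lab N takes them to reach 5.
Total = 19×5 + 11×5 + 14×17 + 21×18 = 766.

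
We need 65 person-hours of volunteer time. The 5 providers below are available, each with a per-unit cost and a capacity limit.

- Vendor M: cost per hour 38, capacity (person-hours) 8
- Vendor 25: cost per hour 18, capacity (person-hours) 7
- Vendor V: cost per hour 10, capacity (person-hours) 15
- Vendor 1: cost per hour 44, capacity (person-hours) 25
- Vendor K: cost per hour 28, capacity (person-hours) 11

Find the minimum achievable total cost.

Use providers in increasing cost order.
Take 15 from Vendor V at 10 — need 50 more.
Vendor 25 (18): use full 7 — 43 person-hours to go.
Vendor K (28): use full 11 — 32 person-hours to go.
Take 8 from Vendor M at 38 — need 24 more.
Take 24 from Vendor 1 at 44 to finish.
Cost = 15×10 + 7×18 + 11×28 + 8×38 + 24×44 = 1944.

1944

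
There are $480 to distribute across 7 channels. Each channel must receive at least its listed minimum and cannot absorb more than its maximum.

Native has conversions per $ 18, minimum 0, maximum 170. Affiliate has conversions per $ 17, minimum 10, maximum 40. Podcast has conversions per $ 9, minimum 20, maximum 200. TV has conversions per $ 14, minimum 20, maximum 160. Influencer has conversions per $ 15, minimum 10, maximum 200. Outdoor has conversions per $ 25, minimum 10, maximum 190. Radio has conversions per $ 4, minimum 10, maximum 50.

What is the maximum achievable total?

9440

Meeting every minimum uses 0+10+20+20+10+10+10 = 80 $, leaving 400.
Order the channels by conversions per $: Outdoor 25 > Native 18 > Affiliate 17 > Influencer 15 > TV 14 > Podcast 9 > Radio 4.
Give Outdoor 180 more to hit its cap of 190 — 220 left.
Give Native 170 more to hit its cap of 170 — 50 left.
Give Affiliate 30 more to hit its cap of 40 — 20 left.
Influencer has room for 190 more but only 20 remain, so it gets 30.
Total = 18×170 + 17×40 + 9×20 + 14×20 + 15×30 + 25×190 + 4×10 = 9440.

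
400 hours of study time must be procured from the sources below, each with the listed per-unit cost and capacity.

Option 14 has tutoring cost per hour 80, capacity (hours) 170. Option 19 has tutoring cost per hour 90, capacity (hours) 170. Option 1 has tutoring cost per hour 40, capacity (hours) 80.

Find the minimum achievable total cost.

Fill from the cheapest source first.
Option 1 (40): use full 80 → 320 hours to go.
Option 14 (80): use full 170 → 150 hours to go.
Take 150 from Option 19 at 90 to finish.
Cost = 80×40 + 170×80 + 150×90 = 30300.

30300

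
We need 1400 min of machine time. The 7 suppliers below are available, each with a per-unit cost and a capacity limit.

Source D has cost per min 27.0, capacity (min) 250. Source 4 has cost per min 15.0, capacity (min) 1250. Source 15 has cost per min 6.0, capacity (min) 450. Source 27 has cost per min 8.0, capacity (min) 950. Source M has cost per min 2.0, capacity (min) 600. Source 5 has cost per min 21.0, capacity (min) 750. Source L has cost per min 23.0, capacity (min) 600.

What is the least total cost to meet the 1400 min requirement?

6700

Use suppliers in increasing cost order.
Source M (2.0): use full 600 — 800 min to go.
Source 15 (6.0): use full 450 — 350 min to go.
Take 350 from Source 27 at 8.0 to finish.
Source 4, Source 5, Source L, Source D: unused.
Cost = 600×2.0 + 450×6.0 + 350×8.0 = 6700.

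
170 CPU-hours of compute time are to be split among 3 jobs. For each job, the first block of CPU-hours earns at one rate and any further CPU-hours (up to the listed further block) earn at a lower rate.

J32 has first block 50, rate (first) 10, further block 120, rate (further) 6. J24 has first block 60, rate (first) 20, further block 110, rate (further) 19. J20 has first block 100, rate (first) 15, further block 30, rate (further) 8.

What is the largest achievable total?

3290

Rank every tier by rate: J24/tier1 20 > J24/tier2 19 > J20/tier1 15 > J32/tier1 10 > J20/tier2 8 > J32/tier2 6.
J24 tier1 at 20: fill all 60 ; 110 left.
J24 tier2 at 19: fill all 110 ; 0 left.
Total = 20×60 + 19×110 = 3290.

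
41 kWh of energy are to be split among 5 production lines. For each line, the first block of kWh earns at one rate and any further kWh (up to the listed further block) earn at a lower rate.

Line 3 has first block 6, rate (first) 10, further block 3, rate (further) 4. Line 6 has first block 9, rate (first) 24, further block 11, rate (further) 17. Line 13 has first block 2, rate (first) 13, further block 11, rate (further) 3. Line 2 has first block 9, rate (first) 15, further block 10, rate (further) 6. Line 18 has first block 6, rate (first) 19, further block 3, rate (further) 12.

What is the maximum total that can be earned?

724

Rank every tier by rate: Line 6/T1 24 > Line 18/T1 19 > Line 6/T2 17 > Line 2/T1 15 > Line 13/T1 13 > Line 18/T2 12 > Line 3/T1 10 > Line 2/T2 6 > Line 3/T2 4 > Line 13/T2 3.
Line 6/T1 (24): +9 — 32 left.
Line 18/T1 (19): +6 — 26 left.
Line 6/T2 (17): +11 — 15 left.
Line 2 T1 at 15: fill all 9 — 6 left.
Line 13 T1 at 13: fill all 2 — 4 left.
Line 18 T2 at 12: fill all 3 — 1 left.
1 remain; put them into Line 3 T1 at 10.
Total = 24×9 + 19×6 + 17×11 + 15×9 + 13×2 + 12×3 + 10×1 = 724.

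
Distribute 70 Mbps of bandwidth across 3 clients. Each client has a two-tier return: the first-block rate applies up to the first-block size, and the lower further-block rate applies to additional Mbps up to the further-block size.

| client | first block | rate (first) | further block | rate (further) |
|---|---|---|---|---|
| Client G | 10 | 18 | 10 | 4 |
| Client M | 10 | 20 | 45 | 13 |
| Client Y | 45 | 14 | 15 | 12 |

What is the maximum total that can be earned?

1075

Order all 6 blocks by rate: Client M/tier1 20 > Client G/tier1 18 > Client Y/tier1 14 > Client M/tier2 13 > Client Y/tier2 12 > Client G/tier2 4.
Client M tier1 at 20: fill all 10 — 60 left.
Client G/tier1 (18): +10 — 50 left.
Client Y tier1 at 14: fill all 45 — 5 left.
5 remain; put them into Client M tier2 at 13.
Total = 20×10 + 18×10 + 14×45 + 13×5 = 1075.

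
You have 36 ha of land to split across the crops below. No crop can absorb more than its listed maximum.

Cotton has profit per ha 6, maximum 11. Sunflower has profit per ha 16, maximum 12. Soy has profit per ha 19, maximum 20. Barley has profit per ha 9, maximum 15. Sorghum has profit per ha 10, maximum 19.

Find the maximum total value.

Rank by profit per ha: Soy 19 > Sunflower 16 > Sorghum 10 > Barley 9 > Cotton 6.
Soy: +20 to 20 (cap) ; 16 left.
Sunflower takes 12 to reach its cap of 12 ; 4 left.
Only 4 left; Sorghum takes them to reach 4.
Total = 16×12 + 19×20 + 10×4 = 612.

612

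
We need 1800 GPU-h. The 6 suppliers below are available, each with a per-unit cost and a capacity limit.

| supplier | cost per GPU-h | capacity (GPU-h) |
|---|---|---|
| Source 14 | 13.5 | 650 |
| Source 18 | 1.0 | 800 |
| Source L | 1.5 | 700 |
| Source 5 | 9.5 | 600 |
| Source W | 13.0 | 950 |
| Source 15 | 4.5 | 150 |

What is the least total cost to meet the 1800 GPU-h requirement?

Fill from the cheapest supplier first.
Source 18 at 1.0: take all 800 GPU-h — 1000 still needed.
Take 700 from Source L at 1.5 — need 300 more.
Take 150 from Source 15 at 4.5 — need 150 more.
Take 150 from Source 5 at 9.5 to finish.
Source W, Source 14: unused.
Cost = 800×1.0 + 700×1.5 + 150×4.5 + 150×9.5 = 3950.

3950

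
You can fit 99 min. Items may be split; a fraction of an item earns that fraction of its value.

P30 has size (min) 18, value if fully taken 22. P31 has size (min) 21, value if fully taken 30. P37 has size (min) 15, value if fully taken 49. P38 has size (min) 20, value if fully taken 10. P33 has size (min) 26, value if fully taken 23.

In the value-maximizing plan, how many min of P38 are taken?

Best value per unit of size first: P37 49/15≈3.27, P31 30/21≈1.43, P30 22/18≈1.22, P33 23/26≈0.885, P38 10/20≈0.5.
All 15 min of P37 fit (value 49) ; 84 remain.
All 21 min of P31 fit (value 30) ; 63 remain.
All 18 min of P30 fit (value 22) ; 45 remain.
P33: take in full, 26 min for value 23 ; 19 left.
Only 19 min remain; take 19/20 of P38 for value 10×19/20 = 9.5.

19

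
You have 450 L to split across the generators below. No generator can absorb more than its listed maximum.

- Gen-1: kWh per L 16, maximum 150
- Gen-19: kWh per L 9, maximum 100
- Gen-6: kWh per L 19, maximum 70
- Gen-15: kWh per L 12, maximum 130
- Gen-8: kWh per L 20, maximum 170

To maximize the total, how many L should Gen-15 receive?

60

Rank by kWh per L: Gen-8 20 > Gen-6 19 > Gen-1 16 > Gen-15 12 > Gen-19 9.
Gen-8 takes 170 to reach its cap of 170 → 280 left.
Give Gen-6 70 to hit its cap of 70 → 210 left.
Gen-1: +150 to 150 (cap) → 60 left.
Gen-15: +60 (room for 130) → 60. Pool exhausted.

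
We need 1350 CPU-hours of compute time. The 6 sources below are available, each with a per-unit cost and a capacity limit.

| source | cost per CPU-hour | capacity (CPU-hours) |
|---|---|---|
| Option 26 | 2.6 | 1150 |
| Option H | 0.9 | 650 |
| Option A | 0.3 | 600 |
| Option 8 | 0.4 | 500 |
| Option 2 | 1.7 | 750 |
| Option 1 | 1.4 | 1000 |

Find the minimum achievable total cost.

Fill from the cheapest source first.
Option A at 0.3: take all 600 CPU-hours ; 750 still needed.
Option 8 at 0.4: take all 500 CPU-hours ; 250 still needed.
Option H at 0.9: take 250 of its 650 ; requirement met.
Option 1, Option 2, Option 26: unused.
Cost = 600×0.3 + 500×0.4 + 250×0.9 = 605.

605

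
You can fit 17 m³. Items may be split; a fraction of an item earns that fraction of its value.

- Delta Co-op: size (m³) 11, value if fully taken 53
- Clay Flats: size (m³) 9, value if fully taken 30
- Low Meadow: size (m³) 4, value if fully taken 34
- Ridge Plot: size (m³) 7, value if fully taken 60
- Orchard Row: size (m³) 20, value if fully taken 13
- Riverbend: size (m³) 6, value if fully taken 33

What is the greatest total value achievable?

Rank by value-to-size ratio: Ridge Plot 60/7≈8.57, Low Meadow 34/4≈8.5, Riverbend 33/6≈5.5, Delta Co-op 53/11≈4.82, Clay Flats 30/9≈3.33, Orchard Row 13/20≈0.65.
Take all of Ridge Plot (7 m³, value 60) → 10 m³ left.
All 4 m³ of Low Meadow fit (value 34) → 6 remain.
All 6 m³ of Riverbend fit (value 33) → 0 remain.
Total value = 127.

127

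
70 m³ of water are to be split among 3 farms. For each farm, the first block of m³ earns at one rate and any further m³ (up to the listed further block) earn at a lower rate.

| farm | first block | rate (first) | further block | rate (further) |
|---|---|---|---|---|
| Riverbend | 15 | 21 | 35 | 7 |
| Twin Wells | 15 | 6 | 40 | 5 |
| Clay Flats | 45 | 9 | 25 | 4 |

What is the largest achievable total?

Rank every tier by rate: Riverbend/first 21 > Clay Flats/first 9 > Riverbend/second 7 > Twin Wells/first 6 > Twin Wells/second 5 > Clay Flats/second 4.
Fill Riverbend first block (15 at 21) — 55 left.
Clay Flats first at 9: fill all 45 — 10 left.
10 remain; put them into Riverbend second at 7.
Total = 21×15 + 9×45 + 7×10 = 790.

790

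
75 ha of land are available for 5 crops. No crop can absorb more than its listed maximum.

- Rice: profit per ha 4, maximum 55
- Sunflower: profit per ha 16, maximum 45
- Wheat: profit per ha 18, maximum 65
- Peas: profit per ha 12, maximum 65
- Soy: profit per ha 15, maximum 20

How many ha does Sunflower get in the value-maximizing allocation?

Highest profit per ha first: Wheat 18 > Sunflower 16 > Soy 15 > Peas 12 > Rice 4.
Wheat: +65 to 65 (cap) ; 10 left.
Only 10 left; Sunflower takes them to reach 10.

10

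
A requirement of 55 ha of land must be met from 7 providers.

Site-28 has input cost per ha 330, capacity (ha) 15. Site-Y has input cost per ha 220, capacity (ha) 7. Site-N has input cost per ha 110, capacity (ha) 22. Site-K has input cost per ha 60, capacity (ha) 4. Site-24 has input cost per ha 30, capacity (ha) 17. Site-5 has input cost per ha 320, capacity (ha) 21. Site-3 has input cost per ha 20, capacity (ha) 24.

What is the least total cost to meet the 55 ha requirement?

Cheapest first:
Take 24 from Site-3 at 20 — need 31 more.
Site-24 (30): use full 17 — 14 ha to go.
Site-K at 60: take all 4 ha — 10 still needed.
Site-N at 110: take 10 of its 22 — requirement met.
Site-Y, Site-5, Site-28: unused.
Cost = 24×20 + 17×30 + 4×60 + 10×110 = 2330.

2330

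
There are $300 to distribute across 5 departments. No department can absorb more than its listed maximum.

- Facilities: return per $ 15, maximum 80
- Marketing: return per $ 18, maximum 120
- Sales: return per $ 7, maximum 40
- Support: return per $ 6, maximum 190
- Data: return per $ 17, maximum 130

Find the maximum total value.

Order the departments by return per $: Marketing 18 > Data 17 > Facilities 15 > Sales 7 > Support 6.
Marketing: +120 to 120 (cap) → 180 left.
Data takes 130 to reach its cap of 130 → 50 left.
Facilities: +50 (room for 80) → 50. Pool exhausted.
Total = 15×50 + 18×120 + 17×130 = 5120.

5120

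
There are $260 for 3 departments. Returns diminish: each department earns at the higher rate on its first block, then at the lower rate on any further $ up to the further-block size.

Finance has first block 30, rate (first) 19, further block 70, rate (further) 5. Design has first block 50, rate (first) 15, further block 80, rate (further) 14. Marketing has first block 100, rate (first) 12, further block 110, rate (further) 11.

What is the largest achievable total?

3640

Treat each block as its own option and order by rate: Finance/tier1 19 > Design/tier1 15 > Design/tier2 14 > Marketing/tier1 12 > Marketing/tier2 11 > Finance/tier2 5.
Finance tier1 at 19: fill all 30 → 230 left.
Design/tier1 (15): +50 → 180 left.
Design/tier2 (14): +80 → 100 left.
Marketing/tier1 (12): +100 → 0 left.
Total = 19×30 + 15×50 + 14×80 + 12×100 = 3640.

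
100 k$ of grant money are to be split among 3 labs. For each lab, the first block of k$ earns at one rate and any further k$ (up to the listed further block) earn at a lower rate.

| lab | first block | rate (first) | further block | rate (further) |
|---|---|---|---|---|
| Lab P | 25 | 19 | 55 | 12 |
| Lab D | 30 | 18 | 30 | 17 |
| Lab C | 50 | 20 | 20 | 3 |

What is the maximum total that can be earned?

1925

Order all 6 blocks by rate: Lab C/first 20 > Lab P/first 19 > Lab D/first 18 > Lab D/second 17 > Lab P/second 12 > Lab C/second 3.
Lab C/first (20): +50 ; 50 left.
Lab P/first (19): +25 ; 25 left.
Lab D first at 18: only 25 left, fill 25.
Total = 20×50 + 19×25 + 18×25 = 1925.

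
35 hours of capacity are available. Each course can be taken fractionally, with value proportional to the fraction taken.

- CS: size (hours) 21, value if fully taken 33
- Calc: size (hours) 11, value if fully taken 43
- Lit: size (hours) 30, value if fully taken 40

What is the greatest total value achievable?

80

Best value per unit of size first: Calc 43/11≈3.91, CS 33/21≈1.57, Lit 40/30≈1.33.
All 11 hours of Calc fit (value 43) ; 24 remain.
All 21 hours of CS fit (value 33) ; 3 remain.
3 hours left: a 3/30 share of Lit gives 40×3/30 = 4.
Total value = 80.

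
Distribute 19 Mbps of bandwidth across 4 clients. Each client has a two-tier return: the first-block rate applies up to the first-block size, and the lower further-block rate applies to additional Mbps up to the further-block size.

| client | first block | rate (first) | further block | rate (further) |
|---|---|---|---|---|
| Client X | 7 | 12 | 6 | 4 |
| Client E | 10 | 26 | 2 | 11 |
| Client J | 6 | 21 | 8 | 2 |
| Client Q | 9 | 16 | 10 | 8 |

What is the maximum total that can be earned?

Treat each block as its own option and order by rate: Client E/T1 26 > Client J/T1 21 > Client Q/T1 16 > Client X/T1 12 > Client E/T2 11 > Client Q/T2 8 > Client X/T2 4 > Client J/T2 2.
Client E T1 at 26: fill all 10 → 9 left.
Client J/T1 (21): +6 → 3 left.
Client Q T1 at 16: only 3 left, fill 3.
Total = 26×10 + 21×6 + 16×3 = 434.

434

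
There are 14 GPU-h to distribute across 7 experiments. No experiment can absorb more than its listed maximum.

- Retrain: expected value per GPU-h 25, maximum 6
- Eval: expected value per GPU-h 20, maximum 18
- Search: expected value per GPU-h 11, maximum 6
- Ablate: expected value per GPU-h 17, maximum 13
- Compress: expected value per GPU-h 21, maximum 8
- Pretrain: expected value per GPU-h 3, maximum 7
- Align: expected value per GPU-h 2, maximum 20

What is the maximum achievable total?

Order the experiments by expected value per GPU-h: Retrain 25 > Compress 21 > Eval 20 > Ablate 17 > Search 11 > Pretrain 3 > Align 2.
Retrain: +6 to 6 (cap) ; 8 left.
Compress takes 8 to reach its cap of 8 ; 0 left.
Total = 25×6 + 21×8 = 318.

318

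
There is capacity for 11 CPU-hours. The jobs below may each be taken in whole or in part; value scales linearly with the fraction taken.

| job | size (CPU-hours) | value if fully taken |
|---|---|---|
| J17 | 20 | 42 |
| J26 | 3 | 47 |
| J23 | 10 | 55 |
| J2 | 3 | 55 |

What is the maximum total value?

129.5

Rank by value-to-size ratio: J2 55/3≈18.3, J26 47/3≈15.7, J23 55/10≈5.5, J17 42/20≈2.1.
All 3 CPU-hours of J2 fit (value 55) — 8 remain.
All 3 CPU-hours of J26 fit (value 47) — 5 remain.
Only 5 CPU-hours remain; take 5/10 of J23 for value 55×5/10 = 27.5.
Total value = 129.5.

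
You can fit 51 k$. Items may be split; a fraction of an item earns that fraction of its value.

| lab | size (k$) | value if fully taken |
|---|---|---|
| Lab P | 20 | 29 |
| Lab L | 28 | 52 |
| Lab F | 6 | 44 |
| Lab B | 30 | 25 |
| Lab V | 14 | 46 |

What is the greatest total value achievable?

146.35

Best value per unit of size first: Lab F 44/6≈7.33, Lab V 46/14≈3.29, Lab L 52/28≈1.86, Lab P 29/20≈1.45, Lab B 25/30≈0.833.
Lab F: take in full, 6 k$ for value 44 → 45 left.
Take all of Lab V (14 k$, value 46) → 31 k$ left.
Take all of Lab L (28 k$, value 52) → 3 k$ left.
3 k$ left: a 3/20 share of Lab P gives 29×3/20 = 4.35.
Total value = 146.35.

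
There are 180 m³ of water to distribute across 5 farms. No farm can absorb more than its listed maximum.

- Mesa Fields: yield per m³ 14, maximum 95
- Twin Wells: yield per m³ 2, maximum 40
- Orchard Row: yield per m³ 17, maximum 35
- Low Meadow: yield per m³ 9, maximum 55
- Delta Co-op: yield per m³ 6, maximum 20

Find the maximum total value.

2375

Order the farms by yield per m³: Orchard Row 17 > Mesa Fields 14 > Low Meadow 9 > Delta Co-op 6 > Twin Wells 2.
Give Orchard Row 35 to hit its cap of 35 ; 145 left.
Give Mesa Fields 95 to hit its cap of 95 ; 50 left.
Only 50 left; Low Meadow takes them to reach 50.
Total = 14×95 + 17×35 + 9×50 = 2375.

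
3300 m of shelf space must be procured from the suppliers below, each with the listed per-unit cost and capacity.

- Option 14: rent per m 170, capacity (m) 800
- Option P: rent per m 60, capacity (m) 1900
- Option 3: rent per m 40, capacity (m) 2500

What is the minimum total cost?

Use suppliers in increasing cost order.
Take 2500 from Option 3 at 40 → need 800 more.
Take 800 from Option P at 60 to finish.
Option 14: unused.
Cost = 2500×40 + 800×60 = 148000.

148000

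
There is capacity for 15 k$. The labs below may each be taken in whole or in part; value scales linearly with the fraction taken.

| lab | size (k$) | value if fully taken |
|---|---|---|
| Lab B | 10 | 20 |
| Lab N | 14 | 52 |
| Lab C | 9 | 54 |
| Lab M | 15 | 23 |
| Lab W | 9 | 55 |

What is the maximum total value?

Best value per unit of size first: Lab W 55/9≈6.11, Lab C 54/9≈6, Lab N 52/14≈3.71, Lab B 20/10≈2, Lab M 23/15≈1.53.
Take all of Lab W (9 k$, value 55) → 6 k$ left.
6 k$ left: a 6/9 share of Lab C gives 54×6/9 = 36.
Total value = 91.

91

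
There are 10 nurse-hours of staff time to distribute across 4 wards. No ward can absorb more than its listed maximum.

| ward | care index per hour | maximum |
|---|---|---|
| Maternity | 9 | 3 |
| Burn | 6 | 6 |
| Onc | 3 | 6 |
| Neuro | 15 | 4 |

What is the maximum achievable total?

105

Highest care index per hour first: Neuro 15 > Maternity 9 > Burn 6 > Onc 3.
Give Neuro 4 to hit its cap of 4 → 6 left.
Maternity takes 3 to reach its cap of 3 → 3 left.
Burn has room for 6 but only 3 remain, so it gets 3.
Total = 9×3 + 6×3 + 15×4 = 105.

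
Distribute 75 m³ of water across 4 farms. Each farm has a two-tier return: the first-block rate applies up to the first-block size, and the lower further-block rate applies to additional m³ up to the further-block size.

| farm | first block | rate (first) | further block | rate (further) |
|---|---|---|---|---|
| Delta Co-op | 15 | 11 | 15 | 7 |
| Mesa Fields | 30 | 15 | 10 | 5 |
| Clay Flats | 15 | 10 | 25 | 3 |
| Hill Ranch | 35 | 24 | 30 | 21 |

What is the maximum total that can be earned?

Order all 8 blocks by rate: Hill Ranch/tier1 24 > Hill Ranch/tier2 21 > Mesa Fields/tier1 15 > Delta Co-op/tier1 11 > Clay Flats/tier1 10 > Delta Co-op/tier2 7 > Mesa Fields/tier2 5 > Clay Flats/tier2 3.
Hill Ranch tier1 at 24: fill all 35 → 40 left.
Fill Hill Ranch tier2 block (30 at 21) → 10 left.
10 remain; put them into Mesa Fields tier1 at 15.
Total = 24×35 + 21×30 + 15×10 = 1620.

1620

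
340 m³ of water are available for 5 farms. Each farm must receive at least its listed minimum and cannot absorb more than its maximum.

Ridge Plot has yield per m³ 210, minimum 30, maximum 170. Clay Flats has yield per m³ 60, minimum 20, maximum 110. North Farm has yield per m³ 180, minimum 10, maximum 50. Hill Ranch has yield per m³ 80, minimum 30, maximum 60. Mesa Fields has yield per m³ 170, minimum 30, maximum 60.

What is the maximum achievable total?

59300

Meeting every minimum uses 30+20+10+30+30 = 120 m³, leaving 220.
Highest yield per m³ first: Ridge Plot 210 > North Farm 180 > Mesa Fields 170 > Hill Ranch 80 > Clay Flats 60.
Give Ridge Plot 140 more to hit its cap of 170 ; 80 left.
North Farm takes 40 more to reach its cap of 50 ; 40 left.
Mesa Fields: +30 to 60 (cap) ; 10 left.
Only 10 left; Hill Ranch takes them to reach 40.
Total = 210×170 + 60×20 + 180×50 + 80×40 + 170×60 = 59300.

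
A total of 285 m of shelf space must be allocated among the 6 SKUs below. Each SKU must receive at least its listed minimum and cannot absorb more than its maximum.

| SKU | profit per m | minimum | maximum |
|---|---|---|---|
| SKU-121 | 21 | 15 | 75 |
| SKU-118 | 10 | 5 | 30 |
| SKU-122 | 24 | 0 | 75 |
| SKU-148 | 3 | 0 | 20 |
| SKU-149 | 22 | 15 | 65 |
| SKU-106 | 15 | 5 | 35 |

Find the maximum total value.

Meeting every minimum uses 15+5+0+0+15+5 = 40 m, leaving 245.
Highest profit per m first: SKU-122 24 > SKU-149 22 > SKU-121 21 > SKU-106 15 > SKU-118 10 > SKU-148 3.
SKU-122: +75 to 75 (cap) — 170 left.
SKU-149: +50 to 65 (cap) — 120 left.
SKU-121 takes 60 more to reach its cap of 75 — 60 left.
SKU-106 takes 30 more to reach its cap of 35 — 30 left.
SKU-118: +25 to 30 (cap) — 5 left.
SKU-148: +5 (room for 20) → 5. Pool exhausted.
Total = 21×75 + 10×30 + 24×75 + 3×5 + 22×65 + 15×35 = 5645.

5645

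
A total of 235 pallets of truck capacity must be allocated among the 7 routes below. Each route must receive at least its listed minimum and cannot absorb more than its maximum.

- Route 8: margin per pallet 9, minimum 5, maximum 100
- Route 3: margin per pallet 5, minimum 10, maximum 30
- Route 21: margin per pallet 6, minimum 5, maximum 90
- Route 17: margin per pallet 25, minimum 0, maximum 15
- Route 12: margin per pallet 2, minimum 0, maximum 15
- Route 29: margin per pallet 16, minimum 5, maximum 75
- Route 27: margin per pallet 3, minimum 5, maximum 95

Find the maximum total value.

Meeting every minimum uses 5+10+5+0+0+5+5 = 30 pallets, leaving 205.
Highest margin per pallet first: Route 17 25 > Route 29 16 > Route 8 9 > Route 21 6 > Route 3 5 > Route 27 3 > Route 12 2.
Route 17: +15 to 15 (cap) → 190 left.
Give Route 29 70 more to hit its cap of 75 → 120 left.
Route 8: +95 to 100 (cap) → 25 left.
Only 25 left; Route 21 takes them to reach 30.
Total = 9×100 + 5×10 + 6×30 + 25×15 + 16×75 + 3×5 = 2720.

2720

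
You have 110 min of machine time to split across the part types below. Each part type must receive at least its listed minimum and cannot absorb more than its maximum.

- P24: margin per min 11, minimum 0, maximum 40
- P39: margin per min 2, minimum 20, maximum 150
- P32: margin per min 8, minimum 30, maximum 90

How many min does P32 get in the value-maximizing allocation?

50

Meeting every minimum uses 0+20+30 = 50 min, leaving 60.
Highest margin per min first: P24 11 > P32 8 > P39 2.
P24: +40 to 40 (cap) ; 20 left.
P32: +20 (room for 60) → 50. Pool exhausted.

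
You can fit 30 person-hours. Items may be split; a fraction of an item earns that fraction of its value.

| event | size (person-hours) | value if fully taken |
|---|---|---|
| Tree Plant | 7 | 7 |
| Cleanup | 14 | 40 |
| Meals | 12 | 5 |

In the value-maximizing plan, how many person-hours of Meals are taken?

Sort by value density: Cleanup 40/14≈2.86, Tree Plant 7/7≈1, Meals 5/12≈0.417.
All 14 person-hours of Cleanup fit (value 40) ; 16 remain.
All 7 person-hours of Tree Plant fit (value 7) ; 9 remain.
Fill the last 9 person-hours with part of Meals: 9/12 of it earns 3.75.

9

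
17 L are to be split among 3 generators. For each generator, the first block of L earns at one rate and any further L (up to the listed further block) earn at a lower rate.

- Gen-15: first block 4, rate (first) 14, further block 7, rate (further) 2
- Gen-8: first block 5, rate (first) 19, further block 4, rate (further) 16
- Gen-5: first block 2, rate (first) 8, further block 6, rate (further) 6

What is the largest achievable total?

Treat each block as its own option and order by rate: Gen-8/T1 19 > Gen-8/T2 16 > Gen-15/T1 14 > Gen-5/T1 8 > Gen-5/T2 6 > Gen-15/T2 2.
Gen-8 T1 at 19: fill all 5 → 12 left.
Fill Gen-8 T2 block (4 at 16) → 8 left.
Fill Gen-15 T1 block (4 at 14) → 4 left.
Fill Gen-5 T1 block (2 at 8) → 2 left.
2 remain; put them into Gen-5 T2 at 6.
Total = 19×5 + 16×4 + 14×4 + 8×2 + 6×2 = 243.

243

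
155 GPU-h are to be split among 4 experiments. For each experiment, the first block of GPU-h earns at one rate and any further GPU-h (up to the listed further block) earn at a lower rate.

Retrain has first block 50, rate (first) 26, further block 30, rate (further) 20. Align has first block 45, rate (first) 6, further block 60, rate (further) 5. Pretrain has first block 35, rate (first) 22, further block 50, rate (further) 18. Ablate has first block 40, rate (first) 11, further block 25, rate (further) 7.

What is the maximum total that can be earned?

3390

Rank every tier by rate: Retrain/first 26 > Pretrain/first 22 > Retrain/second 20 > Pretrain/second 18 > Ablate/first 11 > Ablate/second 7 > Align/first 6 > Align/second 5.
Retrain/first (26): +50 — 105 left.
Pretrain/first (22): +35 — 70 left.
Retrain/second (20): +30 — 40 left.
Pretrain/second: +40 of 50 at 18; pool empty.
Total = 26×50 + 22×35 + 20×30 + 18×40 = 3390.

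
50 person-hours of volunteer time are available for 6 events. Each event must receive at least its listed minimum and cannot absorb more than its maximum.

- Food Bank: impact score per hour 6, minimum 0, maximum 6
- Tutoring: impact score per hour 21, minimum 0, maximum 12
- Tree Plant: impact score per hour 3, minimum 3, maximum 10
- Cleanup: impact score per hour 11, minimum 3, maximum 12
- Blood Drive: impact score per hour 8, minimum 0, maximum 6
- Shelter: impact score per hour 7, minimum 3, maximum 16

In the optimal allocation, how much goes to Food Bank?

Meeting every minimum uses 0+0+3+3+0+3 = 9 person-hours, leaving 41.
Order the events by impact score per hour: Tutoring 21 > Cleanup 11 > Blood Drive 8 > Shelter 7 > Food Bank 6 > Tree Plant 3.
Give Tutoring 12 more to hit its cap of 12 — 29 left.
Cleanup: +9 to 12 (cap) — 20 left.
Blood Drive takes 6 more to reach its cap of 6 — 14 left.
Shelter takes 13 more to reach its cap of 16 — 1 left.
Only 1 left; Food Bank takes them to reach 1.

1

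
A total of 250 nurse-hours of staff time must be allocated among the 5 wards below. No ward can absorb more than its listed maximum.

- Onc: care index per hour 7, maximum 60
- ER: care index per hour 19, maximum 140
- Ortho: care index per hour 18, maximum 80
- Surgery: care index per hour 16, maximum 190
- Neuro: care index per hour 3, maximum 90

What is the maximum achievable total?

4580

Order the wards by care index per hour: ER 19 > Ortho 18 > Surgery 16 > Onc 7 > Neuro 3.
Give ER 140 to hit its cap of 140 → 110 left.
Ortho: +80 to 80 (cap) → 30 left.
Surgery: +30 (room for 190) → 30. Pool exhausted.
Total = 19×140 + 18×80 + 16×30 = 4580.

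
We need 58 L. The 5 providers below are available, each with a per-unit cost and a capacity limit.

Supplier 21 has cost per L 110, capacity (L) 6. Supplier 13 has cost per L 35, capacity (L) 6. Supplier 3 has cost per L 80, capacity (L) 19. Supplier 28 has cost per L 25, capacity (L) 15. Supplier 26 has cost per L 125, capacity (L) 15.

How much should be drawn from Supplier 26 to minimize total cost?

12

Use providers in increasing cost order.
Take 15 from Supplier 28 at 25 — need 43 more.
Supplier 13 (35): use full 6 — 37 L to go.
Supplier 3 at 80: take all 19 L — 18 still needed.
Take 6 from Supplier 21 at 110 — need 12 more.
Supplier 26 at 125: take 12 of its 15 — requirement met.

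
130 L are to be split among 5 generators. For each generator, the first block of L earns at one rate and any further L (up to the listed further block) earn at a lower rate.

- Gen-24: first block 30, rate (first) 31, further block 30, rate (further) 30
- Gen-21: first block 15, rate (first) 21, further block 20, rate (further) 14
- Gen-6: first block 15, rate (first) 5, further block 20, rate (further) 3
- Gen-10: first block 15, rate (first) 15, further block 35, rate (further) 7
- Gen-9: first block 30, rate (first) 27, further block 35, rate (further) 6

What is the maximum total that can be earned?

3320

Order all 10 blocks by rate: Gen-24/first 31 > Gen-24/second 30 > Gen-9/first 27 > Gen-21/first 21 > Gen-10/first 15 > Gen-21/second 14 > Gen-10/second 7 > Gen-9/second 6 > Gen-6/first 5 > Gen-6/second 3.
Fill Gen-24 first block (30 at 31) → 100 left.
Gen-24 second at 30: fill all 30 → 70 left.
Gen-9 first at 27: fill all 30 → 40 left.
Gen-21 first at 21: fill all 15 → 25 left.
Gen-10/first (15): +15 → 10 left.
Gen-21/second: +10 of 20 at 14; pool empty.
Total = 31×30 + 30×30 + 27×30 + 21×15 + 15×15 + 14×10 = 3320.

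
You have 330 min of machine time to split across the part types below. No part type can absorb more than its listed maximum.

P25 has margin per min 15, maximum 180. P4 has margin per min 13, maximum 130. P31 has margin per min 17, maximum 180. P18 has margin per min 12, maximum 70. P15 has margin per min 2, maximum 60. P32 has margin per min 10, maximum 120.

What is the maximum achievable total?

5310

Order the part types by margin per min: P31 17 > P25 15 > P4 13 > P18 12 > P32 10 > P15 2.
P31: +180 to 180 (cap) — 150 left.
P25: +150 (room for 180) → 150. Pool exhausted.
Total = 15×150 + 17×180 = 5310.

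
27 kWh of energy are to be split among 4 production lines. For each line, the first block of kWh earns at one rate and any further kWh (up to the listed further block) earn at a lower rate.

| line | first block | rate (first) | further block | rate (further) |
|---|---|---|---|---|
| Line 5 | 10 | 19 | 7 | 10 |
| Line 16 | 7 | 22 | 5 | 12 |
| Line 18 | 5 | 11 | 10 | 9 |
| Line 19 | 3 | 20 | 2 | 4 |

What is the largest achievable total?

486

Treat each block as its own option and order by rate: Line 16/T1 22 > Line 19/T1 20 > Line 5/T1 19 > Line 16/T2 12 > Line 18/T1 11 > Line 5/T2 10 > Line 18/T2 9 > Line 19/T2 4.
Line 16 T1 at 22: fill all 7 → 20 left.
Line 19 T1 at 20: fill all 3 → 17 left.
Fill Line 5 T1 block (10 at 19) → 7 left.
Line 16 T2 at 12: fill all 5 → 2 left.
2 remain; put them into Line 18 T1 at 11.
Total = 22×7 + 20×3 + 19×10 + 12×5 + 11×2 = 486.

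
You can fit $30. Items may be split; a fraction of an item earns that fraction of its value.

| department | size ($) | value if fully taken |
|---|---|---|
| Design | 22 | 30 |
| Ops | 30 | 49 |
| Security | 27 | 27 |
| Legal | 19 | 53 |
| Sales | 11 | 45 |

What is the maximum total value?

98

Best value per unit of size first: Sales 45/11≈4.09, Legal 53/19≈2.79, Ops 49/30≈1.63, Design 30/22≈1.36, Security 27/27≈1.
Sales: take in full, 11 $ for value 45 → 19 left.
Legal: take in full, 19 $ for value 53 → 0 left.
Total value = 98.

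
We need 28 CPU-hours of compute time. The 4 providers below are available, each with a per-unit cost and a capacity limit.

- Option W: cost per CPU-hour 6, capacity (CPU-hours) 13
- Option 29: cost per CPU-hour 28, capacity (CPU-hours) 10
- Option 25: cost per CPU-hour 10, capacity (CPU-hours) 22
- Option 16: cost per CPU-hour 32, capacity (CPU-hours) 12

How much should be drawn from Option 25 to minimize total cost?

15

Cheapest first:
Option W at 6: take all 13 CPU-hours → 15 still needed.
Option 25 at 10: take 15 of its 22 → requirement met.
Option 29, Option 16: unused.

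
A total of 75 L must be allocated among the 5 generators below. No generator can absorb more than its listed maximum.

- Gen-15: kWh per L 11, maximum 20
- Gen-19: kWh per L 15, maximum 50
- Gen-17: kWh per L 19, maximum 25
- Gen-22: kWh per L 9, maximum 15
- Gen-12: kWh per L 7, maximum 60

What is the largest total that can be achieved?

Rank by kWh per L: Gen-17 19 > Gen-19 15 > Gen-15 11 > Gen-22 9 > Gen-12 7.
Give Gen-17 25 to hit its cap of 25 ; 50 left.
Give Gen-19 50 to hit its cap of 50 ; 0 left.
Total = 15×50 + 19×25 = 1225.

1225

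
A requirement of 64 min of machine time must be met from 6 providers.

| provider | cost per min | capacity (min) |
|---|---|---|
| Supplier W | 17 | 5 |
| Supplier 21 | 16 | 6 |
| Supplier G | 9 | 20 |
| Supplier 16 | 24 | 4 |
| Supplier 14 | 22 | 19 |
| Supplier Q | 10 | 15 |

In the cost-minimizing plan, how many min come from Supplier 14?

18

Fill from the cheapest provider first.
Take 20 from Supplier G at 9 ; need 44 more.
Supplier Q at 10: take all 15 min ; 29 still needed.
Supplier 21 at 16: take all 6 min ; 23 still needed.
Take 5 from Supplier W at 17 ; need 18 more.
Supplier 14 (22): take the remaining 18 ; done.
Supplier 16: unused.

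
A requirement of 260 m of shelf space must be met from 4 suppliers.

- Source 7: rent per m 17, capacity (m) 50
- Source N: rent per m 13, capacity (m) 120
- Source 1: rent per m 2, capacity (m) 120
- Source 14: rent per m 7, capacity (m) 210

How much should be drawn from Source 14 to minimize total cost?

Fill from the cheapest supplier first.
Source 1 at 2: take all 120 m — 140 still needed.
Source 14 (7): take the remaining 140 — done.
Source N, Source 7: unused.

140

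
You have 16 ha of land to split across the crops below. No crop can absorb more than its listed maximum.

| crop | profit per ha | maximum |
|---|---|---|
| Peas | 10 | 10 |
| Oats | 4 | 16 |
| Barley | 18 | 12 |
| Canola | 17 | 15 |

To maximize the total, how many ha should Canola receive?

Highest profit per ha first: Barley 18 > Canola 17 > Peas 10 > Oats 4.
Give Barley 12 to hit its cap of 12 — 4 left.
Only 4 left; Canola takes them to reach 4.

4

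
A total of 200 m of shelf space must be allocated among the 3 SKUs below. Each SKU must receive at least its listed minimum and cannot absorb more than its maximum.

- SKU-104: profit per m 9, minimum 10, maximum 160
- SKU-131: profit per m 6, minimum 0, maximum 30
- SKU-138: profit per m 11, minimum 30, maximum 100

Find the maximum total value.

2000

Meeting every minimum uses 10+0+30 = 40 m, leaving 160.
Highest profit per m first: SKU-138 11 > SKU-104 9 > SKU-131 6.
SKU-138: +70 to 100 (cap) — 90 left.
Only 90 left; SKU-104 takes them to reach 100.
Total = 9×100 + 11×100 = 2000.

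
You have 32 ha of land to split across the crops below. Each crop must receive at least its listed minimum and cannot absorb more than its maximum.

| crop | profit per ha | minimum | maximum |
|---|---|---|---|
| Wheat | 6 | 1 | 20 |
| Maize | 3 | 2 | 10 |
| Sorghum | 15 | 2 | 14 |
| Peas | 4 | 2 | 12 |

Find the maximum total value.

Meeting every minimum uses 1+2+2+2 = 7 ha, leaving 25.
Rank by profit per ha: Sorghum 15 > Wheat 6 > Peas 4 > Maize 3.
Sorghum: +12 to 14 (cap) ; 13 left.
Wheat has room for 19 more but only 13 remain, so it gets 14.
Total = 6×14 + 3×2 + 15×14 + 4×2 = 308.

308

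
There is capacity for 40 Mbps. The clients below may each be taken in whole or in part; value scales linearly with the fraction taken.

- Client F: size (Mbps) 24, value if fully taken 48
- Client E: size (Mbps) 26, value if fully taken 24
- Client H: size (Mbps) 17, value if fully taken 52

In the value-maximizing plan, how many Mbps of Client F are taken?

Rank by value-to-size ratio: Client H 52/17≈3.06, Client F 48/24≈2, Client E 24/26≈0.923.
All 17 Mbps of Client H fit (value 52) — 23 remain.
Fill the last 23 Mbps with part of Client F: 23/24 of it earns 46.

23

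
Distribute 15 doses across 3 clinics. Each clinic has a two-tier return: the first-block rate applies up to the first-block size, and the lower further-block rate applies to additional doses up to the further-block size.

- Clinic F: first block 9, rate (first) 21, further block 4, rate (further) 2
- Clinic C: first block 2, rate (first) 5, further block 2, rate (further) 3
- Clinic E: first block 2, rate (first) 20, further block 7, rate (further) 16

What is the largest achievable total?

293

Order all 6 blocks by rate: Clinic F/tier1 21 > Clinic E/tier1 20 > Clinic E/tier2 16 > Clinic C/tier1 5 > Clinic C/tier2 3 > Clinic F/tier2 2.
Clinic F tier1 at 21: fill all 9 — 6 left.
Clinic E tier1 at 20: fill all 2 — 4 left.
Clinic E/tier2: +4 of 7 at 16; pool empty.
Total = 21×9 + 20×2 + 16×4 = 293.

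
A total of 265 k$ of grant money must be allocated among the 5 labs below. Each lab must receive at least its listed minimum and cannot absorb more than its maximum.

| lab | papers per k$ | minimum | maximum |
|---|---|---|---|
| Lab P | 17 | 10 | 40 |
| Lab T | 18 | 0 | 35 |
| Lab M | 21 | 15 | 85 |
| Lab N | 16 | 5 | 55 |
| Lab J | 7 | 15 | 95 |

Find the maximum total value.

Meeting every minimum uses 10+0+15+5+15 = 45 k$, leaving 220.
Highest papers per k$ first: Lab M 21 > Lab T 18 > Lab P 17 > Lab N 16 > Lab J 7.
Give Lab M 70 more to hit its cap of 85 ; 150 left.
Lab T: +35 to 35 (cap) ; 115 left.
Lab P: +30 to 40 (cap) ; 85 left.
Give Lab N 50 more to hit its cap of 55 ; 35 left.
Lab J has room for 80 more but only 35 remain, so it gets 50.
Total = 17×40 + 18×35 + 21×85 + 16×55 + 7×50 = 4325.

4325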